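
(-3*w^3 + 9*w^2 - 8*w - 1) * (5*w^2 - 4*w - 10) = -15*w^5 + 57*w^4 - 46*w^3 - 63*w^2 + 84*w + 10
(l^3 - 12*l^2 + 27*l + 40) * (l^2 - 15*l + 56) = l^5 - 27*l^4 + 263*l^3 - 1037*l^2 + 912*l + 2240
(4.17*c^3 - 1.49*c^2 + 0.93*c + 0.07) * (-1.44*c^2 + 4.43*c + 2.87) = -6.0048*c^5 + 20.6187*c^4 + 4.028*c^3 - 0.2572*c^2 + 2.9792*c + 0.2009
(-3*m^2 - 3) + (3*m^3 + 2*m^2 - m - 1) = 3*m^3 - m^2 - m - 4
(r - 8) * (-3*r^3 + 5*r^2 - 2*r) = -3*r^4 + 29*r^3 - 42*r^2 + 16*r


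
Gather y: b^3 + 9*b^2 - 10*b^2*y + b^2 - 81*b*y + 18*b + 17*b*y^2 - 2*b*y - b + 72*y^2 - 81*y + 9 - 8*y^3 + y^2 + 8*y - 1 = b^3 + 10*b^2 + 17*b - 8*y^3 + y^2*(17*b + 73) + y*(-10*b^2 - 83*b - 73) + 8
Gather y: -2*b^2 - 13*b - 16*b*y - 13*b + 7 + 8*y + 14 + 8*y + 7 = -2*b^2 - 26*b + y*(16 - 16*b) + 28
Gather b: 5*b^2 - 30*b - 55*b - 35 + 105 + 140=5*b^2 - 85*b + 210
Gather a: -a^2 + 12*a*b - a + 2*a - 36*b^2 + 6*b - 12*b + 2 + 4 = -a^2 + a*(12*b + 1) - 36*b^2 - 6*b + 6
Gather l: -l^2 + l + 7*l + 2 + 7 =-l^2 + 8*l + 9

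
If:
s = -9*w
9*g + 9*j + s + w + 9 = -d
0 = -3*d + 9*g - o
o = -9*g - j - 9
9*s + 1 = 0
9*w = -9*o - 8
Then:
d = -511/207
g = -15476/16767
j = 388/1863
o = -73/81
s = -1/9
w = 1/81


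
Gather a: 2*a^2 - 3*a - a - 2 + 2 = 2*a^2 - 4*a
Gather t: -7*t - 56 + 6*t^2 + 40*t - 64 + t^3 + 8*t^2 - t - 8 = t^3 + 14*t^2 + 32*t - 128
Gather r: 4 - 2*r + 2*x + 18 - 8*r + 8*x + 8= -10*r + 10*x + 30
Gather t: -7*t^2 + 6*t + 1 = -7*t^2 + 6*t + 1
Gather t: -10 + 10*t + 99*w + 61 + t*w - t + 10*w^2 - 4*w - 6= t*(w + 9) + 10*w^2 + 95*w + 45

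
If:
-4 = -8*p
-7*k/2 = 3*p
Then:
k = -3/7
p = 1/2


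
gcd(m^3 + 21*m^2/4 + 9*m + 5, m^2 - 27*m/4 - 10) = m + 5/4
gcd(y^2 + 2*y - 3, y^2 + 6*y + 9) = y + 3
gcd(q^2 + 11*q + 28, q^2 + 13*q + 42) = q + 7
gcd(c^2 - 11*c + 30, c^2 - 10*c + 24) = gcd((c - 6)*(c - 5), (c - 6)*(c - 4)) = c - 6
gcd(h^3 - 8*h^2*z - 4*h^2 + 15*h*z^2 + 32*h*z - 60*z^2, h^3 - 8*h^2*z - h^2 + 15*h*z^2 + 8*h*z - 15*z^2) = h^2 - 8*h*z + 15*z^2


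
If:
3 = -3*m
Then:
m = -1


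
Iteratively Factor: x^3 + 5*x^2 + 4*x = (x + 4)*(x^2 + x) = x*(x + 4)*(x + 1)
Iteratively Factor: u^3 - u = (u + 1)*(u^2 - u) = u*(u + 1)*(u - 1)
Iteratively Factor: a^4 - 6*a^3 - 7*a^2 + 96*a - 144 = (a - 3)*(a^3 - 3*a^2 - 16*a + 48) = (a - 4)*(a - 3)*(a^2 + a - 12) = (a - 4)*(a - 3)^2*(a + 4)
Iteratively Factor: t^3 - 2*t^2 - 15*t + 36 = (t - 3)*(t^2 + t - 12) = (t - 3)*(t + 4)*(t - 3)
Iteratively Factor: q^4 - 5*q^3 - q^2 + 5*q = (q - 5)*(q^3 - q) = (q - 5)*(q + 1)*(q^2 - q) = q*(q - 5)*(q + 1)*(q - 1)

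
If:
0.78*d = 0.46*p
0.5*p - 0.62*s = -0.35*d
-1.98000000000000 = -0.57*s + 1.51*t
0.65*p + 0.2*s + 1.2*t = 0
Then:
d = 0.67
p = 1.13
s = 1.29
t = -0.83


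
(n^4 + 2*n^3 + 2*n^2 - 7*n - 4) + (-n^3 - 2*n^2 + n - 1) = n^4 + n^3 - 6*n - 5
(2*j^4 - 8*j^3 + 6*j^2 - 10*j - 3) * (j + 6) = 2*j^5 + 4*j^4 - 42*j^3 + 26*j^2 - 63*j - 18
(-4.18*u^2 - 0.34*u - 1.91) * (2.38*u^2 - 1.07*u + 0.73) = -9.9484*u^4 + 3.6634*u^3 - 7.2334*u^2 + 1.7955*u - 1.3943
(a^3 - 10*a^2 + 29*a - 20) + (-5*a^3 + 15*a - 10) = -4*a^3 - 10*a^2 + 44*a - 30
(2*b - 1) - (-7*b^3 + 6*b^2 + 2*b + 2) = 7*b^3 - 6*b^2 - 3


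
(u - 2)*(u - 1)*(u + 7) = u^3 + 4*u^2 - 19*u + 14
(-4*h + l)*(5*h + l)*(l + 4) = -20*h^2*l - 80*h^2 + h*l^2 + 4*h*l + l^3 + 4*l^2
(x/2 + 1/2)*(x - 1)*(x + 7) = x^3/2 + 7*x^2/2 - x/2 - 7/2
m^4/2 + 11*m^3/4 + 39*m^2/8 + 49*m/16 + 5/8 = (m/2 + 1/4)*(m + 1/2)*(m + 2)*(m + 5/2)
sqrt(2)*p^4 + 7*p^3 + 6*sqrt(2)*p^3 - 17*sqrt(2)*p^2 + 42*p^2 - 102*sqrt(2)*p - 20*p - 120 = (p + 6)*(p - 2*sqrt(2))*(p + 5*sqrt(2))*(sqrt(2)*p + 1)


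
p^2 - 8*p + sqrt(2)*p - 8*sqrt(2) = (p - 8)*(p + sqrt(2))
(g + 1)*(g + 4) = g^2 + 5*g + 4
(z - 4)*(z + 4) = z^2 - 16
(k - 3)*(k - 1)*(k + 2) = k^3 - 2*k^2 - 5*k + 6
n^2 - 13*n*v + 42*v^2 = (n - 7*v)*(n - 6*v)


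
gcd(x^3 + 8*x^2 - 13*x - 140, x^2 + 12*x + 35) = x^2 + 12*x + 35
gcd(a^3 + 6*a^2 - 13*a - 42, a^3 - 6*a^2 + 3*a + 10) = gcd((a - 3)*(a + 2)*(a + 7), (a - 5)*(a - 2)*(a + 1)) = 1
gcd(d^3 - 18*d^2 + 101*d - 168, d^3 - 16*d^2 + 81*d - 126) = d^2 - 10*d + 21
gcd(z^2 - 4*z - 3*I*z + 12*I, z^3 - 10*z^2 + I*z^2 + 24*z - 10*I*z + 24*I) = z - 4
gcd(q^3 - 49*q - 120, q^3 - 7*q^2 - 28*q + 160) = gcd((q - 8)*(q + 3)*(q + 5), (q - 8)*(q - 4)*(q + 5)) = q^2 - 3*q - 40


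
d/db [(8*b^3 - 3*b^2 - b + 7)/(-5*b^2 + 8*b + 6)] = (-40*b^4 + 128*b^3 + 115*b^2 + 34*b - 62)/(25*b^4 - 80*b^3 + 4*b^2 + 96*b + 36)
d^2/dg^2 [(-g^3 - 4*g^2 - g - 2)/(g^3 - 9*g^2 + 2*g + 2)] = 2*(-13*g^6 + 3*g^5 + 51*g^4 + 27*g^3 - 714*g^2 + 54*g - 56)/(g^9 - 27*g^8 + 249*g^7 - 831*g^6 + 390*g^5 + 402*g^4 - 196*g^3 - 84*g^2 + 24*g + 8)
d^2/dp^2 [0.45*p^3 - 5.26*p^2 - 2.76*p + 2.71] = 2.7*p - 10.52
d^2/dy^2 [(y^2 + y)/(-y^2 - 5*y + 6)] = 4*(2*y^3 - 9*y^2 - 9*y - 33)/(y^6 + 15*y^5 + 57*y^4 - 55*y^3 - 342*y^2 + 540*y - 216)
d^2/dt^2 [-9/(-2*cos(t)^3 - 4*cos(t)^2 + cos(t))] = 9*((4*cos(t) + cos(2*t))*(cos(t) + 16*cos(2*t) + 9*cos(3*t))*cos(t)/2 + 2*(6*cos(t)^2 + 8*cos(t) - 1)^2*sin(t)^2)/((4*cos(t) + cos(2*t))^3*cos(t)^3)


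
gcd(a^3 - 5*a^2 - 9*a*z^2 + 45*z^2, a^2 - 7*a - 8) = 1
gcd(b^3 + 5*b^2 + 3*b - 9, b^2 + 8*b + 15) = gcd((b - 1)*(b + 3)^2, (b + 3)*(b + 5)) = b + 3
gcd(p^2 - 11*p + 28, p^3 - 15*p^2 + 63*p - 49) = p - 7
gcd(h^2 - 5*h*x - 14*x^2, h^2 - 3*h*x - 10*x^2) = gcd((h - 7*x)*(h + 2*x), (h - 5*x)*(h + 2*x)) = h + 2*x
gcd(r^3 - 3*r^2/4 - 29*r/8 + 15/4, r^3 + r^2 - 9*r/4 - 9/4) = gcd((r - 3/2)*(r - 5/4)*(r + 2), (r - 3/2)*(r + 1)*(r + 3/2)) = r - 3/2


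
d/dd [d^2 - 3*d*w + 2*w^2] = 2*d - 3*w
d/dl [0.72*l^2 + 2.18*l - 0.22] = 1.44*l + 2.18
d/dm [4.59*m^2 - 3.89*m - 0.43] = 9.18*m - 3.89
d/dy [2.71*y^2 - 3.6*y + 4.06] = 5.42*y - 3.6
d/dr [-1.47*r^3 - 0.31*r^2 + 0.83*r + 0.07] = -4.41*r^2 - 0.62*r + 0.83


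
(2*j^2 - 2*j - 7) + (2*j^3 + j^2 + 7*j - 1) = 2*j^3 + 3*j^2 + 5*j - 8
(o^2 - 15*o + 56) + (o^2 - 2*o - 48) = 2*o^2 - 17*o + 8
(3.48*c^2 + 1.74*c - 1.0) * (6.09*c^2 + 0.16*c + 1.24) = 21.1932*c^4 + 11.1534*c^3 - 1.4964*c^2 + 1.9976*c - 1.24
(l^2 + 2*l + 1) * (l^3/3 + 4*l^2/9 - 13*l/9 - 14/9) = l^5/3 + 10*l^4/9 - 2*l^3/9 - 4*l^2 - 41*l/9 - 14/9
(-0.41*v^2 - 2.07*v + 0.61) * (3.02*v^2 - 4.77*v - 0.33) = -1.2382*v^4 - 4.2957*v^3 + 11.8514*v^2 - 2.2266*v - 0.2013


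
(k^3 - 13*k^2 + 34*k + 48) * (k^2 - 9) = k^5 - 13*k^4 + 25*k^3 + 165*k^2 - 306*k - 432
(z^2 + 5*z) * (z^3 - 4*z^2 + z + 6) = z^5 + z^4 - 19*z^3 + 11*z^2 + 30*z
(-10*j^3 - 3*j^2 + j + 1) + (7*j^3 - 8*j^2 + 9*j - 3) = -3*j^3 - 11*j^2 + 10*j - 2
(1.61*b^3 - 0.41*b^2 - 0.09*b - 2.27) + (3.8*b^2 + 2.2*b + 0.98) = 1.61*b^3 + 3.39*b^2 + 2.11*b - 1.29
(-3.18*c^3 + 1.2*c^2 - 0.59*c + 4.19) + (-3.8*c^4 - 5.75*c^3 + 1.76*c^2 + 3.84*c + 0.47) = -3.8*c^4 - 8.93*c^3 + 2.96*c^2 + 3.25*c + 4.66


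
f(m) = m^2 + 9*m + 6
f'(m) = 2*m + 9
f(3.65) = 52.17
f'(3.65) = 16.30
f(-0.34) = 3.06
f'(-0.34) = 8.32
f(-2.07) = -8.35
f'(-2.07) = 4.86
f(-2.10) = -8.49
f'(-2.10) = 4.80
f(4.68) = 70.02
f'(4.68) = 18.36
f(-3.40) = -13.04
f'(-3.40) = 2.20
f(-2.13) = -8.63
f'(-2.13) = 4.74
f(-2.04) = -8.20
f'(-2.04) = 4.92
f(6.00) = 96.00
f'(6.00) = 21.00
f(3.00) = 42.00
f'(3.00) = 15.00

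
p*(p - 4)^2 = p^3 - 8*p^2 + 16*p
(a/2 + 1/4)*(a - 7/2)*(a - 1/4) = a^3/2 - 13*a^2/8 - a/2 + 7/32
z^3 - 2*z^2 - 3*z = z*(z - 3)*(z + 1)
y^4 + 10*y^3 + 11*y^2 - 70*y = y*(y - 2)*(y + 5)*(y + 7)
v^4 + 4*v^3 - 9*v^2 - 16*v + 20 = (v - 2)*(v - 1)*(v + 2)*(v + 5)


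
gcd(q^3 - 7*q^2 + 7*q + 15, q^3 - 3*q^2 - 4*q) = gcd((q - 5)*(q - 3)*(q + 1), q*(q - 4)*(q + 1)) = q + 1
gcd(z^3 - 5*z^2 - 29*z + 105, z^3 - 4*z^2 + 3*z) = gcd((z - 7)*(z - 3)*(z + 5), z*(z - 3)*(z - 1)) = z - 3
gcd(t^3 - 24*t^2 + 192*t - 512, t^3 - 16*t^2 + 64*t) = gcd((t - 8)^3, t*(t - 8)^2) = t^2 - 16*t + 64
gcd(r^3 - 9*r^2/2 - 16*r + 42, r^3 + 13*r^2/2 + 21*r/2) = r + 7/2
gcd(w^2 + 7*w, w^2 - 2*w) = w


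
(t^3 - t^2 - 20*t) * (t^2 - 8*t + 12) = t^5 - 9*t^4 + 148*t^2 - 240*t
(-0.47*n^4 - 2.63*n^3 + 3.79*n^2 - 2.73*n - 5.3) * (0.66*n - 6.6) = -0.3102*n^5 + 1.3662*n^4 + 19.8594*n^3 - 26.8158*n^2 + 14.52*n + 34.98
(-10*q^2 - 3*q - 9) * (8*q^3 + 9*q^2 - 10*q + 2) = -80*q^5 - 114*q^4 + q^3 - 71*q^2 + 84*q - 18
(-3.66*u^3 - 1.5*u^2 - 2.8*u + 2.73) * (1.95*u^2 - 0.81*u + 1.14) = -7.137*u^5 + 0.0396000000000005*u^4 - 8.4174*u^3 + 5.8815*u^2 - 5.4033*u + 3.1122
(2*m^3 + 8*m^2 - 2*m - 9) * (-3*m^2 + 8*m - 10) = -6*m^5 - 8*m^4 + 50*m^3 - 69*m^2 - 52*m + 90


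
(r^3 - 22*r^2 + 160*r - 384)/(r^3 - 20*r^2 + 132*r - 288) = (r - 8)/(r - 6)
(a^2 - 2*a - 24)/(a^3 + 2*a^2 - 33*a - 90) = (a + 4)/(a^2 + 8*a + 15)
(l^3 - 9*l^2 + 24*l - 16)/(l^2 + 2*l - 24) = (l^2 - 5*l + 4)/(l + 6)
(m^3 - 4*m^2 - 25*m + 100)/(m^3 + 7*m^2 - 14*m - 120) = (m - 5)/(m + 6)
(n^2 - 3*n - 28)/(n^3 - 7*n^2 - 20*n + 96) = (n - 7)/(n^2 - 11*n + 24)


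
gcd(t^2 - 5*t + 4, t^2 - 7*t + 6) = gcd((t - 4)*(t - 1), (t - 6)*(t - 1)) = t - 1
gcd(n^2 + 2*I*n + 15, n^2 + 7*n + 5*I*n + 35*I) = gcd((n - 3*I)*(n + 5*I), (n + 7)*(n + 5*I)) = n + 5*I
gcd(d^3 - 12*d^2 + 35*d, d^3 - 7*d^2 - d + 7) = d - 7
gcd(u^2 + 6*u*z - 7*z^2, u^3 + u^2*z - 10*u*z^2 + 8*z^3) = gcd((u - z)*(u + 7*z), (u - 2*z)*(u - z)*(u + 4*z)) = -u + z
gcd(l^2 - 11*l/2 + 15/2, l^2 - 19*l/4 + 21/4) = l - 3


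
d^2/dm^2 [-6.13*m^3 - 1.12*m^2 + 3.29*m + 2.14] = -36.78*m - 2.24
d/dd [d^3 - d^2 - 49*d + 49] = 3*d^2 - 2*d - 49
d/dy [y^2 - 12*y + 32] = 2*y - 12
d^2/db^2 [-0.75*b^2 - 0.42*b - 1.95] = -1.50000000000000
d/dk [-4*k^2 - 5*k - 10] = -8*k - 5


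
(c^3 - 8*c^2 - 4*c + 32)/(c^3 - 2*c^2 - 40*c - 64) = (c - 2)/(c + 4)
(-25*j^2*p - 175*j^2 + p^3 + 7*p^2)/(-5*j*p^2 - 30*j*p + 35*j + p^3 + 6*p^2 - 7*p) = (5*j + p)/(p - 1)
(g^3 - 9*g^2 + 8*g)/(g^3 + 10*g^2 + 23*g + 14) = g*(g^2 - 9*g + 8)/(g^3 + 10*g^2 + 23*g + 14)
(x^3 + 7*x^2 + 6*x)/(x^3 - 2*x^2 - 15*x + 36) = x*(x^2 + 7*x + 6)/(x^3 - 2*x^2 - 15*x + 36)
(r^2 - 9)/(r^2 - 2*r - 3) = (r + 3)/(r + 1)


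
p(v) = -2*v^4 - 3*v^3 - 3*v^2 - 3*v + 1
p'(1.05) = -28.48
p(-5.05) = -974.75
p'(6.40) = -2507.19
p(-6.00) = -2033.00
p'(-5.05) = 828.08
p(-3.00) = -98.00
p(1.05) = -11.36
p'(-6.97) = 2310.46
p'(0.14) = -4.04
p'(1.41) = -51.78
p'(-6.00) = 1437.00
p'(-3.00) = 150.00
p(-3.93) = -328.54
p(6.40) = -4282.96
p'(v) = -8*v^3 - 9*v^2 - 6*v - 3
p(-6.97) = -3828.21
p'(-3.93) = 367.16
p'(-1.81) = 25.81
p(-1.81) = -7.07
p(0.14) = 0.51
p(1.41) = -25.51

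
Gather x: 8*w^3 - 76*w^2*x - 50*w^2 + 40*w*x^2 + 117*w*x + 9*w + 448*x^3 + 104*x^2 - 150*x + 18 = 8*w^3 - 50*w^2 + 9*w + 448*x^3 + x^2*(40*w + 104) + x*(-76*w^2 + 117*w - 150) + 18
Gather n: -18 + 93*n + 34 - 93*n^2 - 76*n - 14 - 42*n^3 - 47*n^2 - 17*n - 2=-42*n^3 - 140*n^2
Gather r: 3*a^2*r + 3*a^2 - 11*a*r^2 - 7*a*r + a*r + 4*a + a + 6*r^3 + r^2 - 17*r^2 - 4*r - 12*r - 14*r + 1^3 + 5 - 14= 3*a^2 + 5*a + 6*r^3 + r^2*(-11*a - 16) + r*(3*a^2 - 6*a - 30) - 8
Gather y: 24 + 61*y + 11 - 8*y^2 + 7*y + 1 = -8*y^2 + 68*y + 36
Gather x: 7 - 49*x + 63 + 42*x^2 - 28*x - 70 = 42*x^2 - 77*x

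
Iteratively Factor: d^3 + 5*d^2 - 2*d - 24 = (d - 2)*(d^2 + 7*d + 12) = (d - 2)*(d + 4)*(d + 3)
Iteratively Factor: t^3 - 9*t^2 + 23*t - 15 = (t - 3)*(t^2 - 6*t + 5) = (t - 5)*(t - 3)*(t - 1)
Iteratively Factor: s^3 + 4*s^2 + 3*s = (s + 3)*(s^2 + s) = s*(s + 3)*(s + 1)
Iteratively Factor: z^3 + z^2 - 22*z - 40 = (z + 4)*(z^2 - 3*z - 10) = (z + 2)*(z + 4)*(z - 5)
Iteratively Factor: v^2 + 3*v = (v)*(v + 3)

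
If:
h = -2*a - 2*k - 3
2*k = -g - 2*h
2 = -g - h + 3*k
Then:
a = 3*k/2 - 5/2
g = 8*k - 4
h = 2 - 5*k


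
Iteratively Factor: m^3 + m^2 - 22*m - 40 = (m + 4)*(m^2 - 3*m - 10) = (m - 5)*(m + 4)*(m + 2)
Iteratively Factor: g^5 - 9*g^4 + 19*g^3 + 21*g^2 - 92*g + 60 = (g - 2)*(g^4 - 7*g^3 + 5*g^2 + 31*g - 30) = (g - 2)*(g - 1)*(g^3 - 6*g^2 - g + 30) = (g - 2)*(g - 1)*(g + 2)*(g^2 - 8*g + 15) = (g - 5)*(g - 2)*(g - 1)*(g + 2)*(g - 3)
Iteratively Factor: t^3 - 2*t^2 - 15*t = (t - 5)*(t^2 + 3*t) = t*(t - 5)*(t + 3)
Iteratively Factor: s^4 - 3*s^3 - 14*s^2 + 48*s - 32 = (s - 2)*(s^3 - s^2 - 16*s + 16) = (s - 2)*(s + 4)*(s^2 - 5*s + 4) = (s - 2)*(s - 1)*(s + 4)*(s - 4)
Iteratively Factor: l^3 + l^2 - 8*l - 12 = (l + 2)*(l^2 - l - 6) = (l - 3)*(l + 2)*(l + 2)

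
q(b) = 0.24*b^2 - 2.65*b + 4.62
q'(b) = 0.48*b - 2.65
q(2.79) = -0.91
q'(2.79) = -1.31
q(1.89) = 0.47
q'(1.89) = -1.74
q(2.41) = -0.37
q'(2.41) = -1.49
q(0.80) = 2.65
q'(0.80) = -2.27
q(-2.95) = 14.53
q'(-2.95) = -4.07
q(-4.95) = 23.62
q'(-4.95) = -5.03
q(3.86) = -2.03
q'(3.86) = -0.80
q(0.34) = 3.75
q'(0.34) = -2.49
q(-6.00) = 29.16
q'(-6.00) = -5.53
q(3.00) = -1.17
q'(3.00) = -1.21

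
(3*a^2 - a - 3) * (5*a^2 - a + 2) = 15*a^4 - 8*a^3 - 8*a^2 + a - 6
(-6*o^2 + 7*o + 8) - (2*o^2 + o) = -8*o^2 + 6*o + 8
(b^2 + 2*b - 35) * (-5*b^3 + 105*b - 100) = -5*b^5 - 10*b^4 + 280*b^3 + 110*b^2 - 3875*b + 3500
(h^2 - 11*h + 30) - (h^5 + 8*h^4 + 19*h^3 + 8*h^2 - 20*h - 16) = -h^5 - 8*h^4 - 19*h^3 - 7*h^2 + 9*h + 46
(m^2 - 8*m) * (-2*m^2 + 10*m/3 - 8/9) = -2*m^4 + 58*m^3/3 - 248*m^2/9 + 64*m/9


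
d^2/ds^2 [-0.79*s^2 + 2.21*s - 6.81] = -1.58000000000000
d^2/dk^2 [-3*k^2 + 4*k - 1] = -6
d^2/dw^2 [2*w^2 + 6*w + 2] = 4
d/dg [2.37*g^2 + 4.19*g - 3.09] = 4.74*g + 4.19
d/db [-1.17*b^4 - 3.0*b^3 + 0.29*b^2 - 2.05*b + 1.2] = -4.68*b^3 - 9.0*b^2 + 0.58*b - 2.05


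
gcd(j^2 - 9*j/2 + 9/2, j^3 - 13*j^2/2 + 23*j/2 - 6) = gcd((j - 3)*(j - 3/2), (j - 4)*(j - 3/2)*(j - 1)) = j - 3/2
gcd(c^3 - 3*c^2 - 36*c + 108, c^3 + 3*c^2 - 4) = 1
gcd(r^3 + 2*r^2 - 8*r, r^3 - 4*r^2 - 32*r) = r^2 + 4*r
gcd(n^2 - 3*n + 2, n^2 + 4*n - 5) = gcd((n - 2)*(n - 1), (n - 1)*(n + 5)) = n - 1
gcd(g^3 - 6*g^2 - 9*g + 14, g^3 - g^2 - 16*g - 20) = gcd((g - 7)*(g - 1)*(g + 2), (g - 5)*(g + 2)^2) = g + 2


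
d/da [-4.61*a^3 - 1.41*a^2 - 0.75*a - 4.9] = -13.83*a^2 - 2.82*a - 0.75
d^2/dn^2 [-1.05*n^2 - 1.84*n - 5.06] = -2.10000000000000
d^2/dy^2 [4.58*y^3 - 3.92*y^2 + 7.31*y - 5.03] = 27.48*y - 7.84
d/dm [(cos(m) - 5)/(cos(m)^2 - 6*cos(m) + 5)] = sin(m)/(cos(m) - 1)^2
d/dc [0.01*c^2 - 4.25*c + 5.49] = 0.02*c - 4.25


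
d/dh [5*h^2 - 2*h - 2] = 10*h - 2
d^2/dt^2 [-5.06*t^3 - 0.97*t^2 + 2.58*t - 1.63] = -30.36*t - 1.94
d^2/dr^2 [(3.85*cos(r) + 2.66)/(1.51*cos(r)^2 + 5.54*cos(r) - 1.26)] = (0.0467356206495997*(1 - cos(r)^2)^2 - 0.0516280033911841*cos(r)^5 - 0.547834970120589*cos(r)^3 - 0.449766238559235*cos(r)^2 + 0.898549694308343*cos(r) + 1.28919491041964)/(0.272563176895307*cos(r)^2 + 1.0*cos(r) - 0.227436823104693)^3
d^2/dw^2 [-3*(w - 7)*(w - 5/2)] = -6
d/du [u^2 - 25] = 2*u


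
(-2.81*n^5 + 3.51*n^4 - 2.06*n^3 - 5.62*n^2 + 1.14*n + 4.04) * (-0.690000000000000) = 1.9389*n^5 - 2.4219*n^4 + 1.4214*n^3 + 3.8778*n^2 - 0.7866*n - 2.7876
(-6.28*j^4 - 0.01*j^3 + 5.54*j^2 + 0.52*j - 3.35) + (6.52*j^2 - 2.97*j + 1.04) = -6.28*j^4 - 0.01*j^3 + 12.06*j^2 - 2.45*j - 2.31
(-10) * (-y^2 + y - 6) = 10*y^2 - 10*y + 60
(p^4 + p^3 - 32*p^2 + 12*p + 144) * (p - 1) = p^5 - 33*p^3 + 44*p^2 + 132*p - 144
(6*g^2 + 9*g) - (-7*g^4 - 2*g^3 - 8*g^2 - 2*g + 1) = 7*g^4 + 2*g^3 + 14*g^2 + 11*g - 1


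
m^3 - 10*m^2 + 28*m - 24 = (m - 6)*(m - 2)^2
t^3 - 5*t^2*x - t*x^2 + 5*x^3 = (t - 5*x)*(t - x)*(t + x)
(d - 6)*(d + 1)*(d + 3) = d^3 - 2*d^2 - 21*d - 18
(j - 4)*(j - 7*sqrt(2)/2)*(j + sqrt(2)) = j^3 - 4*j^2 - 5*sqrt(2)*j^2/2 - 7*j + 10*sqrt(2)*j + 28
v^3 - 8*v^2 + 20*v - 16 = (v - 4)*(v - 2)^2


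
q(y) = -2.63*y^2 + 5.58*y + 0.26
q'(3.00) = -10.20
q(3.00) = -6.67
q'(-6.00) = 37.14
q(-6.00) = -127.90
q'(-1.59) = 13.94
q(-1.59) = -15.26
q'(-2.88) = 20.73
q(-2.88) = -37.62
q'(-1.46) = 13.26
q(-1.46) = -13.49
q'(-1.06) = 11.16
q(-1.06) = -8.61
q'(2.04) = -5.15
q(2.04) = 0.70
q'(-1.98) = 15.99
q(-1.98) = -21.10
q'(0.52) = 2.84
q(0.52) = 2.45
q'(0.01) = 5.53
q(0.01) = 0.32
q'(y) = 5.58 - 5.26*y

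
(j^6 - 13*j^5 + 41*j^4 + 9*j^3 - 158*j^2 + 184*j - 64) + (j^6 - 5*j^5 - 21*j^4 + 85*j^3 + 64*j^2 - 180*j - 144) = 2*j^6 - 18*j^5 + 20*j^4 + 94*j^3 - 94*j^2 + 4*j - 208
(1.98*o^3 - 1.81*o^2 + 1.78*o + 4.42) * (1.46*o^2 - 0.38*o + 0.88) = 2.8908*o^5 - 3.395*o^4 + 5.029*o^3 + 4.184*o^2 - 0.1132*o + 3.8896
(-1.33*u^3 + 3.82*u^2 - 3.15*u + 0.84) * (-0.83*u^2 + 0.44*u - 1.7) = 1.1039*u^5 - 3.7558*u^4 + 6.5563*u^3 - 8.5772*u^2 + 5.7246*u - 1.428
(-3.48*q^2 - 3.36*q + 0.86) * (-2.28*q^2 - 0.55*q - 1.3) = 7.9344*q^4 + 9.5748*q^3 + 4.4112*q^2 + 3.895*q - 1.118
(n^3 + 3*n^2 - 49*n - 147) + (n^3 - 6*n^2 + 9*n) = 2*n^3 - 3*n^2 - 40*n - 147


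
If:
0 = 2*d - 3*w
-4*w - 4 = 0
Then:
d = -3/2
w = -1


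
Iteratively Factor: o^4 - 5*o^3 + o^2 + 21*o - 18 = (o - 3)*(o^3 - 2*o^2 - 5*o + 6) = (o - 3)^2*(o^2 + o - 2) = (o - 3)^2*(o + 2)*(o - 1)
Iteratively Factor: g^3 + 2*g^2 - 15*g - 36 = (g + 3)*(g^2 - g - 12) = (g - 4)*(g + 3)*(g + 3)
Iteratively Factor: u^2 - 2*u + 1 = (u - 1)*(u - 1)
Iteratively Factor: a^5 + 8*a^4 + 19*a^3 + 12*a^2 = (a)*(a^4 + 8*a^3 + 19*a^2 + 12*a) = a*(a + 3)*(a^3 + 5*a^2 + 4*a) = a^2*(a + 3)*(a^2 + 5*a + 4) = a^2*(a + 1)*(a + 3)*(a + 4)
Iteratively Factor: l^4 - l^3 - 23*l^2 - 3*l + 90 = (l - 5)*(l^3 + 4*l^2 - 3*l - 18) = (l - 5)*(l + 3)*(l^2 + l - 6) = (l - 5)*(l + 3)^2*(l - 2)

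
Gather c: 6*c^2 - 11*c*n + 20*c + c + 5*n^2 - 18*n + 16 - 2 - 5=6*c^2 + c*(21 - 11*n) + 5*n^2 - 18*n + 9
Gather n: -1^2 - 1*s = -s - 1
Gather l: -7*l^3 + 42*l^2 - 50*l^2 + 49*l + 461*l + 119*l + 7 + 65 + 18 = -7*l^3 - 8*l^2 + 629*l + 90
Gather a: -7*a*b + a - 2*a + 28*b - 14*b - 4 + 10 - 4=a*(-7*b - 1) + 14*b + 2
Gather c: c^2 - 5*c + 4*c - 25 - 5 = c^2 - c - 30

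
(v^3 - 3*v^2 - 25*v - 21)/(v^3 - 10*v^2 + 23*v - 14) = (v^2 + 4*v + 3)/(v^2 - 3*v + 2)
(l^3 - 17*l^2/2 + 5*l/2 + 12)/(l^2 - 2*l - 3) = (l^2 - 19*l/2 + 12)/(l - 3)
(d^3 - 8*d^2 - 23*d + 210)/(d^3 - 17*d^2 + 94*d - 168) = (d + 5)/(d - 4)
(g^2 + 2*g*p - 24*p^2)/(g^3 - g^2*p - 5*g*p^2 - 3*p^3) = (-g^2 - 2*g*p + 24*p^2)/(-g^3 + g^2*p + 5*g*p^2 + 3*p^3)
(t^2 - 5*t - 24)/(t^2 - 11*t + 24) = (t + 3)/(t - 3)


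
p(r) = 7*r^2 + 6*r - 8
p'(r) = 14*r + 6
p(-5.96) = 204.89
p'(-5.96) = -77.44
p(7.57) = 438.55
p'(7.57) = 111.98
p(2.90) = 68.27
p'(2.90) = 46.60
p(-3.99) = 79.50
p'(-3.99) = -49.86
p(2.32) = 43.60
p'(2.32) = 38.48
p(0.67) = -0.84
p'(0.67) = 15.38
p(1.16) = 8.38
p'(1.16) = 22.24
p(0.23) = -6.25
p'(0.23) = 9.22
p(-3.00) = 37.00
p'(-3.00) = -36.00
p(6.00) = 280.00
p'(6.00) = 90.00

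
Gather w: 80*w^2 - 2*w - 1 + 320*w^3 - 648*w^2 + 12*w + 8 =320*w^3 - 568*w^2 + 10*w + 7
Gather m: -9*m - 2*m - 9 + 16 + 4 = 11 - 11*m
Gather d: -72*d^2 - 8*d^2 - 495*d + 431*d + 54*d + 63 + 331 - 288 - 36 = -80*d^2 - 10*d + 70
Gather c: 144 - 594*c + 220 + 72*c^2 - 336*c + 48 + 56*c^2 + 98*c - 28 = 128*c^2 - 832*c + 384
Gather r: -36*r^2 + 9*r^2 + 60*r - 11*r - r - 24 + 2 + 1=-27*r^2 + 48*r - 21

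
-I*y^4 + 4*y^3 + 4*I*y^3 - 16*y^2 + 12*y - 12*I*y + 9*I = (y - 3)*(y + I)*(y + 3*I)*(-I*y + I)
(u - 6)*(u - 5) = u^2 - 11*u + 30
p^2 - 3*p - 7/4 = (p - 7/2)*(p + 1/2)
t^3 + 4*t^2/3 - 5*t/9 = t*(t - 1/3)*(t + 5/3)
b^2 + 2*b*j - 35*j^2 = (b - 5*j)*(b + 7*j)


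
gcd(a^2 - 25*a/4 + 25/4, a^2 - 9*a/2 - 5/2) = a - 5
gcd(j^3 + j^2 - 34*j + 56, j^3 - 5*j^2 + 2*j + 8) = j^2 - 6*j + 8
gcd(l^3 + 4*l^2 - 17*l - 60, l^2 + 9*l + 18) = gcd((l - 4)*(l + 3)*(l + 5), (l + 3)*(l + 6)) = l + 3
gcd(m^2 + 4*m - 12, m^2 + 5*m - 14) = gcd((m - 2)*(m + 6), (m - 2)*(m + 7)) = m - 2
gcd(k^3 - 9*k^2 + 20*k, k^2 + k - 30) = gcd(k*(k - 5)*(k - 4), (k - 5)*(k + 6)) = k - 5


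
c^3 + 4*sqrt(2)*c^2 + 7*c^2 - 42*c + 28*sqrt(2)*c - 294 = (c + 7)*(c - 3*sqrt(2))*(c + 7*sqrt(2))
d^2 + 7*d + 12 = (d + 3)*(d + 4)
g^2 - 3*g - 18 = (g - 6)*(g + 3)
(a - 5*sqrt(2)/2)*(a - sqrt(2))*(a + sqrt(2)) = a^3 - 5*sqrt(2)*a^2/2 - 2*a + 5*sqrt(2)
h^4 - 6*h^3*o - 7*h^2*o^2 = h^2*(h - 7*o)*(h + o)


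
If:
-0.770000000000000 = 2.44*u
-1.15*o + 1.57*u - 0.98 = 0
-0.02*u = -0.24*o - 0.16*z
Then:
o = -1.28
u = -0.32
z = 1.89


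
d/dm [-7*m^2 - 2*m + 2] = -14*m - 2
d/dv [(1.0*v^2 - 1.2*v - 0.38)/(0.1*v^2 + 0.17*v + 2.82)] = (0.29*v^2 + 5.716*v - 3.3194)/(0.01*v^4 + 0.034*v^3 + 0.5929*v^2 + 0.9588*v + 7.9524)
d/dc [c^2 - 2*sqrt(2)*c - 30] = 2*c - 2*sqrt(2)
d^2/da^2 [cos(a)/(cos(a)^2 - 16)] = (-sin(a)^4 + 96*sin(a)^2 - 255)*cos(a)/((cos(a) - 4)^3*(cos(a) + 4)^3)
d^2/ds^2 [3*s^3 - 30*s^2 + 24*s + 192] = 18*s - 60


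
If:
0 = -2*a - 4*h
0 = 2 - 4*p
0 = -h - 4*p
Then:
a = 4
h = -2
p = 1/2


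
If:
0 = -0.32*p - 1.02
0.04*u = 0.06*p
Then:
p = -3.19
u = -4.78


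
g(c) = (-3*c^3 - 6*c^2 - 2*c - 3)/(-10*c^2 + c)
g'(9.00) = 0.30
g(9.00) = 3.36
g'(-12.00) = 0.30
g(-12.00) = -2.99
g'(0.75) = -2.09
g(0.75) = 1.88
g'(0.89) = -1.14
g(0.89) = 1.66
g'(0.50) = -8.09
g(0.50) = 2.94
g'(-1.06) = 0.55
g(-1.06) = 0.33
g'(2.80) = 0.24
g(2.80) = 1.61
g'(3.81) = 0.27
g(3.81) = 1.87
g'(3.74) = 0.27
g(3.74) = 1.85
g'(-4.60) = 0.29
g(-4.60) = -0.79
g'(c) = (20*c - 1)*(-3*c^3 - 6*c^2 - 2*c - 3)/(-10*c^2 + c)^2 + (-9*c^2 - 12*c - 2)/(-10*c^2 + c) = (30*c^4 - 6*c^3 - 26*c^2 - 60*c + 3)/(c^2*(100*c^2 - 20*c + 1))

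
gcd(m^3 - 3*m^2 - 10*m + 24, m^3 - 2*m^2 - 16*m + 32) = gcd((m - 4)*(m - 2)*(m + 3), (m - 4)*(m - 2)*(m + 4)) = m^2 - 6*m + 8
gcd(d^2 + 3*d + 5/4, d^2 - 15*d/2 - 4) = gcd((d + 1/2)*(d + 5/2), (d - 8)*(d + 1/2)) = d + 1/2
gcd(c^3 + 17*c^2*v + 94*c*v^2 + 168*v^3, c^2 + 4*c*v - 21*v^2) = c + 7*v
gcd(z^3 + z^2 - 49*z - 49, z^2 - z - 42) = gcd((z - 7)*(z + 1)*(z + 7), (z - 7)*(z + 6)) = z - 7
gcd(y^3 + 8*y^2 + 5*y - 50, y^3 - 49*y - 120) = y + 5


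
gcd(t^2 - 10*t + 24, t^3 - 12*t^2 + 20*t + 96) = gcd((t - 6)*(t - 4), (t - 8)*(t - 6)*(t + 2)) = t - 6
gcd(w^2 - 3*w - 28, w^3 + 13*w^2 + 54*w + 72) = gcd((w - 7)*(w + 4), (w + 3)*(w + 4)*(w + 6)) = w + 4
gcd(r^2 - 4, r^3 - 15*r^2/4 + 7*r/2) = r - 2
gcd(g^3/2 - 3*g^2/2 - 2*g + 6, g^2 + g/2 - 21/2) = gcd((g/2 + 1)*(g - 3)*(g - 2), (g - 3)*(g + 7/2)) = g - 3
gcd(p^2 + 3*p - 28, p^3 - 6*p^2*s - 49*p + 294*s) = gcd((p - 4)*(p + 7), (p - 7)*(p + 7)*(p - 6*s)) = p + 7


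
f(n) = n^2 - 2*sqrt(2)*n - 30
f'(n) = 2*n - 2*sqrt(2)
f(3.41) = -28.02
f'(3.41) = 3.99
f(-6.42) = 29.37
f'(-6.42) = -15.67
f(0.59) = -31.32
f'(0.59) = -1.65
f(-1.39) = -24.14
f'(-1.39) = -5.61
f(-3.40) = -8.82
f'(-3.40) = -9.63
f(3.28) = -28.52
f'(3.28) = 3.73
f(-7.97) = 56.06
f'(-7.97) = -18.77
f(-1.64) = -22.67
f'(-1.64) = -6.11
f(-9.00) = 76.46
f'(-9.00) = -20.83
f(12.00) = 80.06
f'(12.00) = 21.17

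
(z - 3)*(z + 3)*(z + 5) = z^3 + 5*z^2 - 9*z - 45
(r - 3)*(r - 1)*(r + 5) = r^3 + r^2 - 17*r + 15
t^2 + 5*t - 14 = (t - 2)*(t + 7)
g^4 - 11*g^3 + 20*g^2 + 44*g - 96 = (g - 8)*(g - 3)*(g - 2)*(g + 2)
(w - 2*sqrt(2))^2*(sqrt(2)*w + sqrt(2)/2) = sqrt(2)*w^3 - 8*w^2 + sqrt(2)*w^2/2 - 4*w + 8*sqrt(2)*w + 4*sqrt(2)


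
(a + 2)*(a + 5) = a^2 + 7*a + 10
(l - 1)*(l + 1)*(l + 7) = l^3 + 7*l^2 - l - 7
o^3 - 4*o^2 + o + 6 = (o - 3)*(o - 2)*(o + 1)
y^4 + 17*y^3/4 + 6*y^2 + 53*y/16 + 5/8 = (y + 1/2)^2*(y + 5/4)*(y + 2)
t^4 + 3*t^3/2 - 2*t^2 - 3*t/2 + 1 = (t - 1)*(t - 1/2)*(t + 1)*(t + 2)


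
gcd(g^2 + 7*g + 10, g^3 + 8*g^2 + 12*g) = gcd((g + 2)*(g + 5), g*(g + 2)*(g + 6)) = g + 2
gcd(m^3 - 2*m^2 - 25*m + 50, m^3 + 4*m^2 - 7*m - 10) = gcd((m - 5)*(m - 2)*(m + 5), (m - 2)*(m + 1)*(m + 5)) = m^2 + 3*m - 10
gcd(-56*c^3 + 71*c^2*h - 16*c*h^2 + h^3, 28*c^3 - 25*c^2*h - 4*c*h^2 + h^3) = 7*c^2 - 8*c*h + h^2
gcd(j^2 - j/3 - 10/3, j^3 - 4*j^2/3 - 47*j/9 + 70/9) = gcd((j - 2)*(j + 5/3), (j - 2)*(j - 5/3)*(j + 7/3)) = j - 2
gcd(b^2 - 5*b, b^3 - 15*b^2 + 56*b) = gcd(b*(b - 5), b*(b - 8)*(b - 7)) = b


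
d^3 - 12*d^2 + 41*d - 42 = (d - 7)*(d - 3)*(d - 2)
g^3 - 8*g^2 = g^2*(g - 8)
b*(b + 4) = b^2 + 4*b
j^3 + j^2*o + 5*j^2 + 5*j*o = j*(j + 5)*(j + o)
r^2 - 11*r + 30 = (r - 6)*(r - 5)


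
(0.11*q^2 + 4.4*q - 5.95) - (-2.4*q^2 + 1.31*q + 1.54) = 2.51*q^2 + 3.09*q - 7.49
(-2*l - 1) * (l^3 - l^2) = -2*l^4 + l^3 + l^2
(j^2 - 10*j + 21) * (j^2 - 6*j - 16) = j^4 - 16*j^3 + 65*j^2 + 34*j - 336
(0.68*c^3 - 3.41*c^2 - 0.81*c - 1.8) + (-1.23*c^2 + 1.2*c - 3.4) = 0.68*c^3 - 4.64*c^2 + 0.39*c - 5.2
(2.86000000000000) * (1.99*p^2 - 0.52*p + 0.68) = 5.6914*p^2 - 1.4872*p + 1.9448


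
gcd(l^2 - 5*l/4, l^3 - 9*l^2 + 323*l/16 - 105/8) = l - 5/4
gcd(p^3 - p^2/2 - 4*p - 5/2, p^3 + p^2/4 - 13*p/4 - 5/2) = p + 1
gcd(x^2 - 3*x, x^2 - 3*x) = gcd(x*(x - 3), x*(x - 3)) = x^2 - 3*x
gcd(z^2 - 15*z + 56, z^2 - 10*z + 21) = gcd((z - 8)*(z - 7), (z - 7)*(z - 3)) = z - 7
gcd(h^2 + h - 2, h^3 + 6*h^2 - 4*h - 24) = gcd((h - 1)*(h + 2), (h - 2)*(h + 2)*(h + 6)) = h + 2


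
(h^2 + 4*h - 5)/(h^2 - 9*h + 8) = (h + 5)/(h - 8)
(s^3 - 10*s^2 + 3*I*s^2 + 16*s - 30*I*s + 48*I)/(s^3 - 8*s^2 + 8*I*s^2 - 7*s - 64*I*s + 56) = (s^2 + s*(-2 + 3*I) - 6*I)/(s^2 + 8*I*s - 7)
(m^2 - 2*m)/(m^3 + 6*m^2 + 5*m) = (m - 2)/(m^2 + 6*m + 5)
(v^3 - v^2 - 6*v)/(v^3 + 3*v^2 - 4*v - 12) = v*(v - 3)/(v^2 + v - 6)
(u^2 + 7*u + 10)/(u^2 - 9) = (u^2 + 7*u + 10)/(u^2 - 9)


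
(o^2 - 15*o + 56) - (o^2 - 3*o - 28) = 84 - 12*o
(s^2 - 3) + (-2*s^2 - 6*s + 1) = -s^2 - 6*s - 2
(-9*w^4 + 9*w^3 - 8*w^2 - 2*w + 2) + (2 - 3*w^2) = -9*w^4 + 9*w^3 - 11*w^2 - 2*w + 4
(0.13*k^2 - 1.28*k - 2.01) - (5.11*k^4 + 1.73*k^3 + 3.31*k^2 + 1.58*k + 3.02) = -5.11*k^4 - 1.73*k^3 - 3.18*k^2 - 2.86*k - 5.03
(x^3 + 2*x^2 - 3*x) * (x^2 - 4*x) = x^5 - 2*x^4 - 11*x^3 + 12*x^2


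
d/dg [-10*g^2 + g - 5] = 1 - 20*g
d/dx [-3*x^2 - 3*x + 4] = -6*x - 3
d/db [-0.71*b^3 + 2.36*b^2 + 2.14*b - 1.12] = -2.13*b^2 + 4.72*b + 2.14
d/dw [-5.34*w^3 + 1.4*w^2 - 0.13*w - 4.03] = -16.02*w^2 + 2.8*w - 0.13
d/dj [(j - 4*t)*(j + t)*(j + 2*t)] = 3*j^2 - 2*j*t - 10*t^2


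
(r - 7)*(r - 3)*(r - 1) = r^3 - 11*r^2 + 31*r - 21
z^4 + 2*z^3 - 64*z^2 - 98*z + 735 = (z - 7)*(z - 3)*(z + 5)*(z + 7)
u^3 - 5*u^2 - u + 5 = (u - 5)*(u - 1)*(u + 1)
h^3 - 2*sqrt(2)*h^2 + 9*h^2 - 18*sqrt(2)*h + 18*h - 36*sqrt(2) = (h + 3)*(h + 6)*(h - 2*sqrt(2))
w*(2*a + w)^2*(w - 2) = 4*a^2*w^2 - 8*a^2*w + 4*a*w^3 - 8*a*w^2 + w^4 - 2*w^3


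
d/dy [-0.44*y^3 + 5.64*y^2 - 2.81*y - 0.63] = -1.32*y^2 + 11.28*y - 2.81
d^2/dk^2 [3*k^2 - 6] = 6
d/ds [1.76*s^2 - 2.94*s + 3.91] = 3.52*s - 2.94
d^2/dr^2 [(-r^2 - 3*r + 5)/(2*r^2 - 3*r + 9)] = 6*(-6*r^3 + 38*r^2 + 24*r - 69)/(8*r^6 - 36*r^5 + 162*r^4 - 351*r^3 + 729*r^2 - 729*r + 729)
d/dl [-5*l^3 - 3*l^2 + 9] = 3*l*(-5*l - 2)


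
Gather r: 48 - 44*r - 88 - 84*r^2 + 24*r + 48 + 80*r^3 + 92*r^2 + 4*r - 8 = 80*r^3 + 8*r^2 - 16*r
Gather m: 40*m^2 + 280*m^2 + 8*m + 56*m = 320*m^2 + 64*m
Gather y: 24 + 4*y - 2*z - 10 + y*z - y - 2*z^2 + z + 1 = y*(z + 3) - 2*z^2 - z + 15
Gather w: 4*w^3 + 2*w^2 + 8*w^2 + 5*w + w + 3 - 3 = 4*w^3 + 10*w^2 + 6*w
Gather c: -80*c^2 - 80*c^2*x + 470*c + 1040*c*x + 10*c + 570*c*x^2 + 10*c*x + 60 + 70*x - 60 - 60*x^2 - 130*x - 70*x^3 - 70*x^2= c^2*(-80*x - 80) + c*(570*x^2 + 1050*x + 480) - 70*x^3 - 130*x^2 - 60*x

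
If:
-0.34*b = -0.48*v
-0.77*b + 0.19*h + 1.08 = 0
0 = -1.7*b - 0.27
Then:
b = -0.16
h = -6.33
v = -0.11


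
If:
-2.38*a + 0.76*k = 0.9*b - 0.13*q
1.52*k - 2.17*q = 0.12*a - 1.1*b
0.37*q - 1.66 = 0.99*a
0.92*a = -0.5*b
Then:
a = -1.51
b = 2.79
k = -1.52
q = 0.43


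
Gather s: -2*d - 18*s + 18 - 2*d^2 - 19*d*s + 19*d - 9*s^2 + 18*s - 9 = -2*d^2 - 19*d*s + 17*d - 9*s^2 + 9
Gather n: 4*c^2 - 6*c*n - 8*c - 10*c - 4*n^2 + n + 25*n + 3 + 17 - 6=4*c^2 - 18*c - 4*n^2 + n*(26 - 6*c) + 14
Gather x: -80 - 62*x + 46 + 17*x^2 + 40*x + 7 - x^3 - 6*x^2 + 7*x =-x^3 + 11*x^2 - 15*x - 27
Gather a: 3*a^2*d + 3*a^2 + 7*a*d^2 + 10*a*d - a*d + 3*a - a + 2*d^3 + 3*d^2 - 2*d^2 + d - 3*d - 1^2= a^2*(3*d + 3) + a*(7*d^2 + 9*d + 2) + 2*d^3 + d^2 - 2*d - 1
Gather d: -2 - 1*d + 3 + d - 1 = 0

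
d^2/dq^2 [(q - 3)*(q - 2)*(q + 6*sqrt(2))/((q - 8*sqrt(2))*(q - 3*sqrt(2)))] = 2*(-85*sqrt(2)*q^3 + 332*q^3 - 2340*sqrt(2)*q^2 + 720*q^2 + 3672*q + 4320*sqrt(2)*q - 43200 + 23976*sqrt(2))/(q^6 - 33*sqrt(2)*q^5 + 870*q^4 - 5830*sqrt(2)*q^3 + 41760*q^2 - 76032*sqrt(2)*q + 110592)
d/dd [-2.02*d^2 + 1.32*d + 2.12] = 1.32 - 4.04*d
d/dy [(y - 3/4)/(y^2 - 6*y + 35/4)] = 4*(-4*y^2 + 6*y + 17)/(16*y^4 - 192*y^3 + 856*y^2 - 1680*y + 1225)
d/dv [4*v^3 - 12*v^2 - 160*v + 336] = 12*v^2 - 24*v - 160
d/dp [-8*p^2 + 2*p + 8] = 2 - 16*p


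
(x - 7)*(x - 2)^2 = x^3 - 11*x^2 + 32*x - 28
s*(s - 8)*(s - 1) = s^3 - 9*s^2 + 8*s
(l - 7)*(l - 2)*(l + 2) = l^3 - 7*l^2 - 4*l + 28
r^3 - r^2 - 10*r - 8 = (r - 4)*(r + 1)*(r + 2)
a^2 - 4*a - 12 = (a - 6)*(a + 2)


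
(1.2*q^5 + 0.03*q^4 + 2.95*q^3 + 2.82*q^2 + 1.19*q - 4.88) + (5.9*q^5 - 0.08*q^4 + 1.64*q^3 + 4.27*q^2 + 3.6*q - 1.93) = 7.1*q^5 - 0.05*q^4 + 4.59*q^3 + 7.09*q^2 + 4.79*q - 6.81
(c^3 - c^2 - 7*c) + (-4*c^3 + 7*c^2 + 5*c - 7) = -3*c^3 + 6*c^2 - 2*c - 7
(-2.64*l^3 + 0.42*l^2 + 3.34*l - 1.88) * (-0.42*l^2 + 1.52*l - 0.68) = 1.1088*l^5 - 4.1892*l^4 + 1.0308*l^3 + 5.5808*l^2 - 5.1288*l + 1.2784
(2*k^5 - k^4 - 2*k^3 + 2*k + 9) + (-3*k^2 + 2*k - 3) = 2*k^5 - k^4 - 2*k^3 - 3*k^2 + 4*k + 6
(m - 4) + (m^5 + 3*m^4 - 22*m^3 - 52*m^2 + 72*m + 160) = m^5 + 3*m^4 - 22*m^3 - 52*m^2 + 73*m + 156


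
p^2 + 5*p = p*(p + 5)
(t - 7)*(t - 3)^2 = t^3 - 13*t^2 + 51*t - 63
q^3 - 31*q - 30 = (q - 6)*(q + 1)*(q + 5)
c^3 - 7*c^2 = c^2*(c - 7)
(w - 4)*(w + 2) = w^2 - 2*w - 8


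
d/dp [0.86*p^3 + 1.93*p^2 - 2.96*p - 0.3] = 2.58*p^2 + 3.86*p - 2.96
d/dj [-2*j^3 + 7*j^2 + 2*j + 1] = -6*j^2 + 14*j + 2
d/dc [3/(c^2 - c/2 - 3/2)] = 6*(1 - 4*c)/(-2*c^2 + c + 3)^2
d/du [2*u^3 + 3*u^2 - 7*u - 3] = 6*u^2 + 6*u - 7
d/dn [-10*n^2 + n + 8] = 1 - 20*n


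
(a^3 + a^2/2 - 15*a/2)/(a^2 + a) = (2*a^2 + a - 15)/(2*(a + 1))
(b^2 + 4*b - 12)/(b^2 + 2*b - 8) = (b + 6)/(b + 4)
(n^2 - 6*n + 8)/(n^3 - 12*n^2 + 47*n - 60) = (n - 2)/(n^2 - 8*n + 15)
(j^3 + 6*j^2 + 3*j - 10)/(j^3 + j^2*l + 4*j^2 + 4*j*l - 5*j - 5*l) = (j + 2)/(j + l)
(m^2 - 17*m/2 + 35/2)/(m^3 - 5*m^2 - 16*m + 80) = (m - 7/2)/(m^2 - 16)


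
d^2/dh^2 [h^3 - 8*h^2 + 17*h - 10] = 6*h - 16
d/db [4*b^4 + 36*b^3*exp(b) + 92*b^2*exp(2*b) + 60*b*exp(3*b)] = 36*b^3*exp(b) + 16*b^3 + 184*b^2*exp(2*b) + 108*b^2*exp(b) + 180*b*exp(3*b) + 184*b*exp(2*b) + 60*exp(3*b)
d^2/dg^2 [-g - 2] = 0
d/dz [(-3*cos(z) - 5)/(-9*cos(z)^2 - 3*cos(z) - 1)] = 3*(9*cos(z)^2 + 30*cos(z) + 4)*sin(z)/(-9*sin(z)^2 + 3*cos(z) + 10)^2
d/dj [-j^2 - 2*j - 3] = -2*j - 2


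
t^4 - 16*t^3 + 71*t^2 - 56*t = t*(t - 8)*(t - 7)*(t - 1)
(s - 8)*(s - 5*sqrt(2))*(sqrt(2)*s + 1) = sqrt(2)*s^3 - 8*sqrt(2)*s^2 - 9*s^2 - 5*sqrt(2)*s + 72*s + 40*sqrt(2)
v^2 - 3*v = v*(v - 3)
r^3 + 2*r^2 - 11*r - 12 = (r - 3)*(r + 1)*(r + 4)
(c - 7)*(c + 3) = c^2 - 4*c - 21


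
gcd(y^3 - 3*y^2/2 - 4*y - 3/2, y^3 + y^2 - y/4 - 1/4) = y^2 + 3*y/2 + 1/2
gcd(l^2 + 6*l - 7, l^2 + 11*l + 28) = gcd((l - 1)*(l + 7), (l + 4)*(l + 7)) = l + 7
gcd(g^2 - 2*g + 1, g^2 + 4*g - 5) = g - 1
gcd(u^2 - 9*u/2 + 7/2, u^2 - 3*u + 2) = u - 1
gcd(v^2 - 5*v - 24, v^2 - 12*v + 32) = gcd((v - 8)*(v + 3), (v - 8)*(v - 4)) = v - 8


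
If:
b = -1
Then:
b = -1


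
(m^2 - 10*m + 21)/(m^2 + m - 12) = (m - 7)/(m + 4)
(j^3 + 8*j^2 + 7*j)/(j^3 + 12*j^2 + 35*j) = (j + 1)/(j + 5)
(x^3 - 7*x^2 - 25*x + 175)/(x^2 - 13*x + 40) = (x^2 - 2*x - 35)/(x - 8)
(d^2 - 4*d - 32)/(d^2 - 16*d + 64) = (d + 4)/(d - 8)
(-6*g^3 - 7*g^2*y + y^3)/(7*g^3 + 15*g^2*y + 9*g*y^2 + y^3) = (-6*g^2 - g*y + y^2)/(7*g^2 + 8*g*y + y^2)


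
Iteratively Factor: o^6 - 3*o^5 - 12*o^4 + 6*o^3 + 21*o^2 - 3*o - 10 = (o - 1)*(o^5 - 2*o^4 - 14*o^3 - 8*o^2 + 13*o + 10) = (o - 1)*(o + 2)*(o^4 - 4*o^3 - 6*o^2 + 4*o + 5) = (o - 1)*(o + 1)*(o + 2)*(o^3 - 5*o^2 - o + 5) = (o - 1)^2*(o + 1)*(o + 2)*(o^2 - 4*o - 5) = (o - 1)^2*(o + 1)^2*(o + 2)*(o - 5)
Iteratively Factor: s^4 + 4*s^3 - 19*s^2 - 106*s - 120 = (s + 4)*(s^3 - 19*s - 30) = (s + 3)*(s + 4)*(s^2 - 3*s - 10) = (s - 5)*(s + 3)*(s + 4)*(s + 2)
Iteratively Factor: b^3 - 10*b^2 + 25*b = (b - 5)*(b^2 - 5*b) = b*(b - 5)*(b - 5)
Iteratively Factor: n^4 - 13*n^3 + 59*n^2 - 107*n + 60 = (n - 1)*(n^3 - 12*n^2 + 47*n - 60) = (n - 5)*(n - 1)*(n^2 - 7*n + 12) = (n - 5)*(n - 3)*(n - 1)*(n - 4)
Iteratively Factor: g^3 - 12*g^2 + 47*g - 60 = (g - 3)*(g^2 - 9*g + 20) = (g - 5)*(g - 3)*(g - 4)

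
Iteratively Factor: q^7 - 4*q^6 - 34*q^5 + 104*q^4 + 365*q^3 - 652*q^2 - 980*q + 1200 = (q + 4)*(q^6 - 8*q^5 - 2*q^4 + 112*q^3 - 83*q^2 - 320*q + 300) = (q + 2)*(q + 4)*(q^5 - 10*q^4 + 18*q^3 + 76*q^2 - 235*q + 150) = (q + 2)*(q + 3)*(q + 4)*(q^4 - 13*q^3 + 57*q^2 - 95*q + 50) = (q - 5)*(q + 2)*(q + 3)*(q + 4)*(q^3 - 8*q^2 + 17*q - 10) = (q - 5)^2*(q + 2)*(q + 3)*(q + 4)*(q^2 - 3*q + 2) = (q - 5)^2*(q - 1)*(q + 2)*(q + 3)*(q + 4)*(q - 2)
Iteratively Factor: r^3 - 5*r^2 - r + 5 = (r - 5)*(r^2 - 1) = (r - 5)*(r + 1)*(r - 1)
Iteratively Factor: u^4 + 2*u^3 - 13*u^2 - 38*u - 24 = (u + 1)*(u^3 + u^2 - 14*u - 24) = (u + 1)*(u + 2)*(u^2 - u - 12) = (u - 4)*(u + 1)*(u + 2)*(u + 3)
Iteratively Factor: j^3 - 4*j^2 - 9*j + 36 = (j + 3)*(j^2 - 7*j + 12) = (j - 3)*(j + 3)*(j - 4)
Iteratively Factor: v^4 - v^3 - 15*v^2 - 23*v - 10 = (v + 1)*(v^3 - 2*v^2 - 13*v - 10) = (v + 1)^2*(v^2 - 3*v - 10) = (v + 1)^2*(v + 2)*(v - 5)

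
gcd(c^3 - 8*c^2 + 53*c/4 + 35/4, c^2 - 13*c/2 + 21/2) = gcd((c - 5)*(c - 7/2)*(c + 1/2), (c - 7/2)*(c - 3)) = c - 7/2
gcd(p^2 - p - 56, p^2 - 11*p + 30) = 1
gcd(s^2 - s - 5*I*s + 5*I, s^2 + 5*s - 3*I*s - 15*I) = 1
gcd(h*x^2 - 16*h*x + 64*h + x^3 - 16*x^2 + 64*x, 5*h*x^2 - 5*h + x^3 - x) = 1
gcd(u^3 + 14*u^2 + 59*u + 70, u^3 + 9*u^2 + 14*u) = u^2 + 9*u + 14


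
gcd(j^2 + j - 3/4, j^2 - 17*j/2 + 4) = j - 1/2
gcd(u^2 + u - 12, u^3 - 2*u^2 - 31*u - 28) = u + 4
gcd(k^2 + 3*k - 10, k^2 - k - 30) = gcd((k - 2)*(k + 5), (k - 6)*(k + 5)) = k + 5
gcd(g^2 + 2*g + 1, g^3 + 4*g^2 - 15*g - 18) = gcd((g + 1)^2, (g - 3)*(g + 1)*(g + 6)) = g + 1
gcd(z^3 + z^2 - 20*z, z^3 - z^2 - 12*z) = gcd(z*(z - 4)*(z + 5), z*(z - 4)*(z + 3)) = z^2 - 4*z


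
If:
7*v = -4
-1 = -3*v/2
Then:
No Solution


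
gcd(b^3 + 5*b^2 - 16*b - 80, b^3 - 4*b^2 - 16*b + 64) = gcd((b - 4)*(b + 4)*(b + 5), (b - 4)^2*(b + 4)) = b^2 - 16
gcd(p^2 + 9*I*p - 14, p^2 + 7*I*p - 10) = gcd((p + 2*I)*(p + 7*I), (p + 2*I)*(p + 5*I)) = p + 2*I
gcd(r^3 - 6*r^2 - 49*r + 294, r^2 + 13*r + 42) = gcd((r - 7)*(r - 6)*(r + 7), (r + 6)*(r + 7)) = r + 7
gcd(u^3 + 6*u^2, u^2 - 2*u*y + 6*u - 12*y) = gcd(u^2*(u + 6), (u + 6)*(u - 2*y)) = u + 6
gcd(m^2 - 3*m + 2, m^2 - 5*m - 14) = 1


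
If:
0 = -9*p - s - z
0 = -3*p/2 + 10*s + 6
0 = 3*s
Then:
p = 4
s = 0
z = -36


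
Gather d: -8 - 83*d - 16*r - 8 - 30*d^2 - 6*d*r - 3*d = -30*d^2 + d*(-6*r - 86) - 16*r - 16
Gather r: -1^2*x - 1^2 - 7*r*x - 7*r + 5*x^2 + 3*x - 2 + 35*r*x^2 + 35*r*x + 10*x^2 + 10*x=r*(35*x^2 + 28*x - 7) + 15*x^2 + 12*x - 3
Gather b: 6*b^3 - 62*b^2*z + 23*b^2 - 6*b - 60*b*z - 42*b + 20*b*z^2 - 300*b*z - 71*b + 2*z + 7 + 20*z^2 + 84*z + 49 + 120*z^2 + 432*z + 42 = 6*b^3 + b^2*(23 - 62*z) + b*(20*z^2 - 360*z - 119) + 140*z^2 + 518*z + 98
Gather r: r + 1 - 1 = r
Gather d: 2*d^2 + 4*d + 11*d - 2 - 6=2*d^2 + 15*d - 8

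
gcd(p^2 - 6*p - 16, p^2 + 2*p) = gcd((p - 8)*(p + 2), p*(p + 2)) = p + 2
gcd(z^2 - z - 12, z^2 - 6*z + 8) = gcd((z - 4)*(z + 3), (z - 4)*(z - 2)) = z - 4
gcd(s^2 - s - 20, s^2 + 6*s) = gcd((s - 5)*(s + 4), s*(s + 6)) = 1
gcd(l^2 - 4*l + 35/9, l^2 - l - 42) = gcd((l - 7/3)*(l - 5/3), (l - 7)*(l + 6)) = 1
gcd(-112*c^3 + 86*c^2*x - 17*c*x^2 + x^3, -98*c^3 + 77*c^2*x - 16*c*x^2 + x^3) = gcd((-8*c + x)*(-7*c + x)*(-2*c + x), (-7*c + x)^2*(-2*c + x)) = 14*c^2 - 9*c*x + x^2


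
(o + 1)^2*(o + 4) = o^3 + 6*o^2 + 9*o + 4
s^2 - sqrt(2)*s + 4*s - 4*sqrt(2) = (s + 4)*(s - sqrt(2))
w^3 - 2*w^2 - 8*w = w*(w - 4)*(w + 2)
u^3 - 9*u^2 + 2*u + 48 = (u - 8)*(u - 3)*(u + 2)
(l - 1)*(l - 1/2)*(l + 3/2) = l^3 - 7*l/4 + 3/4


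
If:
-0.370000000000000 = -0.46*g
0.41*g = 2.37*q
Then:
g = 0.80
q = 0.14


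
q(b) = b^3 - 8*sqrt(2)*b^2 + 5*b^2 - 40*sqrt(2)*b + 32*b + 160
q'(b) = 3*b^2 - 16*sqrt(2)*b + 10*b - 40*sqrt(2) + 32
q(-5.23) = -27.26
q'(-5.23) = 123.53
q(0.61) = 142.89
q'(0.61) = -31.15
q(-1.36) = 179.22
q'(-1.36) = -1.85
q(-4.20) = 77.73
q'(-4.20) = 81.39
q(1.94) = 95.88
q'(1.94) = -37.77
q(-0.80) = 175.10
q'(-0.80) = -12.55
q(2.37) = 79.62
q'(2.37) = -37.64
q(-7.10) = -341.75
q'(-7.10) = 216.32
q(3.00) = 56.47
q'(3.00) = -35.45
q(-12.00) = -2182.35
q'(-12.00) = 558.96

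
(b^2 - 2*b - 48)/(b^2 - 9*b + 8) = (b + 6)/(b - 1)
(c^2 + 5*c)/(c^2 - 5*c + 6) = c*(c + 5)/(c^2 - 5*c + 6)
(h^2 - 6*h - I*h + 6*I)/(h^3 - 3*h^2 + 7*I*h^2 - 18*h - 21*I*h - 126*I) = (h - I)/(h^2 + h*(3 + 7*I) + 21*I)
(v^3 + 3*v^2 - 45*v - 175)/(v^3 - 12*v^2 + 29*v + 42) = (v^2 + 10*v + 25)/(v^2 - 5*v - 6)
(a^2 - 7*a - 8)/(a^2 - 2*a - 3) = (a - 8)/(a - 3)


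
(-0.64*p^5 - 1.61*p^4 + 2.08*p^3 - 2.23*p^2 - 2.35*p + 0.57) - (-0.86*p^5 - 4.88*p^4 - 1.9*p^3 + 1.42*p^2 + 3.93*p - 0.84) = 0.22*p^5 + 3.27*p^4 + 3.98*p^3 - 3.65*p^2 - 6.28*p + 1.41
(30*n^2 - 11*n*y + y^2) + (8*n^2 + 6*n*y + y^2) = 38*n^2 - 5*n*y + 2*y^2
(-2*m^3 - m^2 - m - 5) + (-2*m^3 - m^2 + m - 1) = -4*m^3 - 2*m^2 - 6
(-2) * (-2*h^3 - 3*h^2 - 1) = 4*h^3 + 6*h^2 + 2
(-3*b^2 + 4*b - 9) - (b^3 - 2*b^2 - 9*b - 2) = -b^3 - b^2 + 13*b - 7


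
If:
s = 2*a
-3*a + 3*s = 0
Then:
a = 0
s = 0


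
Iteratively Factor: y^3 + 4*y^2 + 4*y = (y + 2)*(y^2 + 2*y) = (y + 2)^2*(y)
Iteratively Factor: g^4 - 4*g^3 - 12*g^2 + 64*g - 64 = (g + 4)*(g^3 - 8*g^2 + 20*g - 16) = (g - 2)*(g + 4)*(g^2 - 6*g + 8) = (g - 2)^2*(g + 4)*(g - 4)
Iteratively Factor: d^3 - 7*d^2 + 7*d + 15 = (d + 1)*(d^2 - 8*d + 15) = (d - 3)*(d + 1)*(d - 5)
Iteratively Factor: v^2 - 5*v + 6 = (v - 3)*(v - 2)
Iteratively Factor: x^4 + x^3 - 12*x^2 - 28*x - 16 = (x + 1)*(x^3 - 12*x - 16) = (x + 1)*(x + 2)*(x^2 - 2*x - 8) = (x + 1)*(x + 2)^2*(x - 4)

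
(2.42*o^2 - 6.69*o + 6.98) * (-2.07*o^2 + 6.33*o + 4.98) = -5.0094*o^4 + 29.1669*o^3 - 44.7447*o^2 + 10.8672*o + 34.7604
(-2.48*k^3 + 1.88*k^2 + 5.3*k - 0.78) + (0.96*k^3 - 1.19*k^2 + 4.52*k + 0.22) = -1.52*k^3 + 0.69*k^2 + 9.82*k - 0.56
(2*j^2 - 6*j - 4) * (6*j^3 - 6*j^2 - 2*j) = 12*j^5 - 48*j^4 + 8*j^3 + 36*j^2 + 8*j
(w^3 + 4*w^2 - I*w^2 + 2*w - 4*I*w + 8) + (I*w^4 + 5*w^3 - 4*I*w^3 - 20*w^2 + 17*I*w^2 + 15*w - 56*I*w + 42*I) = I*w^4 + 6*w^3 - 4*I*w^3 - 16*w^2 + 16*I*w^2 + 17*w - 60*I*w + 8 + 42*I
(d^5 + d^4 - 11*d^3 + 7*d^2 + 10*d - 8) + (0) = d^5 + d^4 - 11*d^3 + 7*d^2 + 10*d - 8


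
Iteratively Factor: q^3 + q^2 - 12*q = (q - 3)*(q^2 + 4*q) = q*(q - 3)*(q + 4)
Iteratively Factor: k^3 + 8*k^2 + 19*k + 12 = (k + 3)*(k^2 + 5*k + 4) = (k + 1)*(k + 3)*(k + 4)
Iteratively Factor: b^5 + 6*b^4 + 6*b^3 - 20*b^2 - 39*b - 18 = (b - 2)*(b^4 + 8*b^3 + 22*b^2 + 24*b + 9) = (b - 2)*(b + 3)*(b^3 + 5*b^2 + 7*b + 3) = (b - 2)*(b + 3)^2*(b^2 + 2*b + 1) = (b - 2)*(b + 1)*(b + 3)^2*(b + 1)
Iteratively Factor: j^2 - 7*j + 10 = (j - 5)*(j - 2)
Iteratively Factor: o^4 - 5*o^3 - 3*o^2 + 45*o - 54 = (o - 2)*(o^3 - 3*o^2 - 9*o + 27) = (o - 3)*(o - 2)*(o^2 - 9) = (o - 3)*(o - 2)*(o + 3)*(o - 3)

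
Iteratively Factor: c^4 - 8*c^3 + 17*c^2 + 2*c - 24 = (c - 3)*(c^3 - 5*c^2 + 2*c + 8) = (c - 3)*(c - 2)*(c^2 - 3*c - 4) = (c - 4)*(c - 3)*(c - 2)*(c + 1)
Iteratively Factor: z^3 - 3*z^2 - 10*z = (z)*(z^2 - 3*z - 10) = z*(z + 2)*(z - 5)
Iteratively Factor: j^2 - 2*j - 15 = (j - 5)*(j + 3)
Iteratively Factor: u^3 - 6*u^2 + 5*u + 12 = (u + 1)*(u^2 - 7*u + 12) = (u - 4)*(u + 1)*(u - 3)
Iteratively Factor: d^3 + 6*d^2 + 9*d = (d)*(d^2 + 6*d + 9) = d*(d + 3)*(d + 3)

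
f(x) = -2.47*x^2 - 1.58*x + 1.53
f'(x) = -4.94*x - 1.58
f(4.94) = -66.55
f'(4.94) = -25.98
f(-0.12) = 1.68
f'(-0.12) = -0.99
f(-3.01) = -16.09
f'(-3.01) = 13.29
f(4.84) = -63.98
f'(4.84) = -25.49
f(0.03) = 1.48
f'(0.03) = -1.73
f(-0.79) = 1.24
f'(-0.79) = 2.32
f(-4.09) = -33.33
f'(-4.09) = 18.62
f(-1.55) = -1.96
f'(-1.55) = 6.08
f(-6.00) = -77.91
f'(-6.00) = 28.06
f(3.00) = -25.44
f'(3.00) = -16.40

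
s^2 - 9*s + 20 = (s - 5)*(s - 4)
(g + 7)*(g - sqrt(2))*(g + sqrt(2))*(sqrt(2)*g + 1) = sqrt(2)*g^4 + g^3 + 7*sqrt(2)*g^3 - 2*sqrt(2)*g^2 + 7*g^2 - 14*sqrt(2)*g - 2*g - 14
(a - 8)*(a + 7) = a^2 - a - 56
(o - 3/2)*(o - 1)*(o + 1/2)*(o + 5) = o^4 + 3*o^3 - 39*o^2/4 + 2*o + 15/4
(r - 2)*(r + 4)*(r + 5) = r^3 + 7*r^2 + 2*r - 40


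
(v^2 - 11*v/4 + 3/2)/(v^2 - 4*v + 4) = (v - 3/4)/(v - 2)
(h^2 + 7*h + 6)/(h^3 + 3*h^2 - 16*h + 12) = (h + 1)/(h^2 - 3*h + 2)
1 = 1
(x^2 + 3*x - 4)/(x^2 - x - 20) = (x - 1)/(x - 5)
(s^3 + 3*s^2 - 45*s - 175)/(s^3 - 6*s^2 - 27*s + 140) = (s + 5)/(s - 4)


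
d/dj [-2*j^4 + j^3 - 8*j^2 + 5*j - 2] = -8*j^3 + 3*j^2 - 16*j + 5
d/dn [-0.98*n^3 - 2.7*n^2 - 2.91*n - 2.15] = -2.94*n^2 - 5.4*n - 2.91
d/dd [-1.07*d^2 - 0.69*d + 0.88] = -2.14*d - 0.69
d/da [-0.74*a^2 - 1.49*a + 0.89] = -1.48*a - 1.49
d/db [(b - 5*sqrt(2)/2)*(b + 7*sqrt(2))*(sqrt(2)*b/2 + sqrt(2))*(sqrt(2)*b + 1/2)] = 4*b^3 + 6*b^2 + 57*sqrt(2)*b^2/4 - 131*b/2 + 19*sqrt(2)*b - 131/2 - 35*sqrt(2)/4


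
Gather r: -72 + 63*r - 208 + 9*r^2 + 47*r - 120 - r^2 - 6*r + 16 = 8*r^2 + 104*r - 384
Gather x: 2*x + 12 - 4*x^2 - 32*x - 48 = -4*x^2 - 30*x - 36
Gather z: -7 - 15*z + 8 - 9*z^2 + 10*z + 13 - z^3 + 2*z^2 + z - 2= -z^3 - 7*z^2 - 4*z + 12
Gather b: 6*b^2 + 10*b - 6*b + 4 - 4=6*b^2 + 4*b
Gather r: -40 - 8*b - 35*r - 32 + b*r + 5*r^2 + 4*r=-8*b + 5*r^2 + r*(b - 31) - 72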